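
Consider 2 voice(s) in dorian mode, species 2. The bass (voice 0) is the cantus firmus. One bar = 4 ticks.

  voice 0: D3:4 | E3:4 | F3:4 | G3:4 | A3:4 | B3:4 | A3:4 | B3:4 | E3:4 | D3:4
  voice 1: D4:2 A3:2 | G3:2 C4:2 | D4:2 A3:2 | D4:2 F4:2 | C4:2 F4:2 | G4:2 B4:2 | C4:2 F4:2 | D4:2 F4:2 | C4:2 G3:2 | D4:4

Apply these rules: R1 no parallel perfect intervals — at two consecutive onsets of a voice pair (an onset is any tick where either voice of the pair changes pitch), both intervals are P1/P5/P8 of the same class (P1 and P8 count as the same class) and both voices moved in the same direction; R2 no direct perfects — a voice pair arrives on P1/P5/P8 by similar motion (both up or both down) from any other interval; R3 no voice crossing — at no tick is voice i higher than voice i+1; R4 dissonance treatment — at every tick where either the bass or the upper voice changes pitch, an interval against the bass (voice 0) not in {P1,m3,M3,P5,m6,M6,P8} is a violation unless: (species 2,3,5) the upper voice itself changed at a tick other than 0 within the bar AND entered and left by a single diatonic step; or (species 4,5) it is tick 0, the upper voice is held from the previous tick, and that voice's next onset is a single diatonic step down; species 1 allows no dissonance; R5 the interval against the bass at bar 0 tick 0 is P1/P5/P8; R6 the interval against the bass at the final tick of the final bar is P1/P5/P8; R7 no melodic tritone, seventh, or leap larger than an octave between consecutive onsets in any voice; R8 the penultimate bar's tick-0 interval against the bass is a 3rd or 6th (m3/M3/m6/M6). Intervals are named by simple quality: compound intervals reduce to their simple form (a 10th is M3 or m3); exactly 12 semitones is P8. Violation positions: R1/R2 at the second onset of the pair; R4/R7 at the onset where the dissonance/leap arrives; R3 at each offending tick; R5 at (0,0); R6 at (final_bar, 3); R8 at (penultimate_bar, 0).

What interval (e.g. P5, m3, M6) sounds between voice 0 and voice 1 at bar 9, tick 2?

P8

voice 0=D3 voice 1=D4 -> P8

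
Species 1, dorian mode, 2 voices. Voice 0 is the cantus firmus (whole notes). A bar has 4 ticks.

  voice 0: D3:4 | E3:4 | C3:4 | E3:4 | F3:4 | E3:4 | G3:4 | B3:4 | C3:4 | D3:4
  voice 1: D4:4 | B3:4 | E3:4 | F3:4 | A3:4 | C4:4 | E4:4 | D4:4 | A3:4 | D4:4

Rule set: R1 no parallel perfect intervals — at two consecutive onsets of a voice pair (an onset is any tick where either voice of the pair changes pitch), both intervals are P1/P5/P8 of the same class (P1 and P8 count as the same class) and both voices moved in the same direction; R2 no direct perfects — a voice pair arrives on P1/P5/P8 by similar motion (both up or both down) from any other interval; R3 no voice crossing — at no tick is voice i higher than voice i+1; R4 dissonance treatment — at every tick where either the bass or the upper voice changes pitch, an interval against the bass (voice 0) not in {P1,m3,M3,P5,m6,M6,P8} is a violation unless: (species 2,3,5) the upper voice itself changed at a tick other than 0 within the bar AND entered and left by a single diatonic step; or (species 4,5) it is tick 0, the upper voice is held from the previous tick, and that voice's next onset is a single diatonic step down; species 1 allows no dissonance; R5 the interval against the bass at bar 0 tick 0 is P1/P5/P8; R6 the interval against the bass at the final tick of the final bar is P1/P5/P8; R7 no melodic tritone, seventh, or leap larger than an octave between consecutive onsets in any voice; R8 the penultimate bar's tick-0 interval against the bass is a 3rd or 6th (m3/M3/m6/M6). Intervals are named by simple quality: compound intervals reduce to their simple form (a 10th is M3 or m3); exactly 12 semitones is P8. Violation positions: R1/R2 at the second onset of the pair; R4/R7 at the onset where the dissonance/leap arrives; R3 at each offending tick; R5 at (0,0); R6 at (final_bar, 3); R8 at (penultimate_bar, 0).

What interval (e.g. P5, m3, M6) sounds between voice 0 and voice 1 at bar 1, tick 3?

voice 0=E3 voice 1=B3 -> P5

P5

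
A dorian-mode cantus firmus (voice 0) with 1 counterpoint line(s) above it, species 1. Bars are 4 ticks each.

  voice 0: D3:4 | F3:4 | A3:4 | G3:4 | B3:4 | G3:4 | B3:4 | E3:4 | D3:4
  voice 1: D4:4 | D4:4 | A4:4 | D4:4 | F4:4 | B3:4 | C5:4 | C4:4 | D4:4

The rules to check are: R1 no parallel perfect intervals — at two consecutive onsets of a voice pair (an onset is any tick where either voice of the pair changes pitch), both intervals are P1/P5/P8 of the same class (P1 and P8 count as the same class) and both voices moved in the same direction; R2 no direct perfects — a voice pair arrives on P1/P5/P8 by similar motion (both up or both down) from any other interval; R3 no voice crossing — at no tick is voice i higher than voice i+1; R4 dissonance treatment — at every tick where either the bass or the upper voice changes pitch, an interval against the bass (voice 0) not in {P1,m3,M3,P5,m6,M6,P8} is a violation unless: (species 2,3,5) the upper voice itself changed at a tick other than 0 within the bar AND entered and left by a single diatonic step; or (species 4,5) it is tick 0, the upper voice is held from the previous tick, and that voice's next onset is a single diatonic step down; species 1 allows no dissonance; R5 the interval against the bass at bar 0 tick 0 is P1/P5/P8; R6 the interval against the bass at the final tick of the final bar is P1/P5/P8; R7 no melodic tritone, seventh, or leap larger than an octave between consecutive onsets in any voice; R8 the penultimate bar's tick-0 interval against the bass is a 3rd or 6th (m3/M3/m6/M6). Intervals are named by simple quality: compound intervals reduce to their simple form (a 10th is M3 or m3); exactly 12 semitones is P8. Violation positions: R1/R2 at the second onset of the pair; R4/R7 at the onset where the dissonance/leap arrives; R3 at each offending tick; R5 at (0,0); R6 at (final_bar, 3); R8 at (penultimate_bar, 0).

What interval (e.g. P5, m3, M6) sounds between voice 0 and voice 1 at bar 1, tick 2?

M6

voice 0=F3 voice 1=D4 -> M6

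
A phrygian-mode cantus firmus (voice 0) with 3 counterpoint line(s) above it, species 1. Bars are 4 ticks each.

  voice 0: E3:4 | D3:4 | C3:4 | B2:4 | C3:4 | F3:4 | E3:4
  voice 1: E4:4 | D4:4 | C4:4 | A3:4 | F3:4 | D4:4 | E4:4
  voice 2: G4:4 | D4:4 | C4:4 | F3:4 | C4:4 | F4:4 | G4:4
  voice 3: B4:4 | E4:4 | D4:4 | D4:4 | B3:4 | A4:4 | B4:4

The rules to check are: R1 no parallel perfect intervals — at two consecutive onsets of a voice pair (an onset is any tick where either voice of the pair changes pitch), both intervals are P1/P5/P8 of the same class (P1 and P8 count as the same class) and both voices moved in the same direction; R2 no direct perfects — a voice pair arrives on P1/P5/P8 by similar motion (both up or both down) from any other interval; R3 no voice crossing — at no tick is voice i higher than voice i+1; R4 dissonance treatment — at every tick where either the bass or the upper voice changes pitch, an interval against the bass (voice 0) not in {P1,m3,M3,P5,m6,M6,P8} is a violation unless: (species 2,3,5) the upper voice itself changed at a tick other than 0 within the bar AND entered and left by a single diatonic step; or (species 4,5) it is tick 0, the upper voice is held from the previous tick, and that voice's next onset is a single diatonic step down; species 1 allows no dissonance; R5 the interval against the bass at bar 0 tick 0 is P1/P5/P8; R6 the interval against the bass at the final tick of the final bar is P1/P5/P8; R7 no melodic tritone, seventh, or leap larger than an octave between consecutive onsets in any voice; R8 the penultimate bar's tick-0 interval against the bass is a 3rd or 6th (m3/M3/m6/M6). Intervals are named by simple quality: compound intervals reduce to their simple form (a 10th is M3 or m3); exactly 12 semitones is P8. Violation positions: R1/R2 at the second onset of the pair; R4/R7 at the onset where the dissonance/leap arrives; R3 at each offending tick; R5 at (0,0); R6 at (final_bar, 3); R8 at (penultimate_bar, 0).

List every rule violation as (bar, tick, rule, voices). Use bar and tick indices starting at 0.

bar 0: v0=E3 v1=E4 v2=G4 v3=B4 downbeat P5
bar 1: v0=D3 v1=D4 v2=D4 v3=E4 downbeat M2
bar 2: v0=C3 v1=C4 v2=C4 v3=D4 downbeat M2
bar 3: v0=B2 v1=A3 v2=F3 v3=D4 downbeat m3
bar 4: v0=C3 v1=F3 v2=C4 v3=B3 downbeat M7
bar 5: v0=F3 v1=D4 v2=F4 v3=A4 downbeat M3
bar 6: v0=E3 v1=E4 v2=G4 v3=B4 downbeat P5
  -> R5 @ bar 0 tick 0 v(0, 2): opens on m3
  -> R1 @ bar 1 tick 0 v(0, 1): E3/E4 P8 -> D3/D4 P8 similar
  -> R2 @ bar 1 tick 0 v(0, 2): E3/G4 m3 -> D3/D4 P8 similar
  -> R2 @ bar 1 tick 0 v(1, 2): E4/G4 m3 -> D4/D4 P1 similar
  -> R4 @ bar 1 tick 0 v(0, 3): D3/E4 M2 untreated
  -> R1 @ bar 2 tick 0 v(0, 1): D3/D4 P8 -> C3/C4 P8 similar
  -> R1 @ bar 2 tick 0 v(0, 2): D3/D4 P8 -> C3/C4 P8 similar
  -> R1 @ bar 2 tick 0 v(1, 2): D4/D4 P1 -> C4/C4 P1 similar
  -> R4 @ bar 2 tick 0 v(0, 3): C3/D4 M2 untreated
  -> R3 @ bar 3 tick 0 v(1, 2): A3 above F3
  -> R4 @ bar 3 tick 0 v(0, 1): B2/A3 m7 untreated
  -> R4 @ bar 3 tick 0 v(0, 2): B2/F3 TT untreated
  -> R3 @ bar 3 tick 1 v(1, 2): A3 above F3
  -> R3 @ bar 3 tick 2 v(1, 2): A3 above F3
  -> R3 @ bar 3 tick 3 v(1, 2): A3 above F3
  -> R2 @ bar 4 tick 0 v(0, 2): B2/F3 TT -> C3/C4 P8 similar
  -> R3 @ bar 4 tick 0 v(2, 3): C4 above B3
  -> R4 @ bar 4 tick 0 v(0, 1): C3/F3 P4 untreated
  -> R4 @ bar 4 tick 0 v(0, 3): C3/B3 M7 untreated
  -> R3 @ bar 4 tick 1 v(2, 3): C4 above B3
  -> R3 @ bar 4 tick 2 v(2, 3): C4 above B3
  -> R3 @ bar 4 tick 3 v(2, 3): C4 above B3
  -> R1 @ bar 5 tick 0 v(0, 2): C3/C4 P8 -> F3/F4 P8 similar
  -> R2 @ bar 5 tick 0 v(1, 3): F3/B3 TT -> D4/A4 P5 similar
  -> R7 @ bar 5 tick 0 v(3,): B3->A4 leap 10st
  -> R8 @ bar 5 tick 0 v(0, 2): penult P8 not 3rd/6th
  -> R1 @ bar 6 tick 0 v(1, 3): D4/A4 P5 -> E4/B4 P5 similar
  -> R6 @ bar 6 tick 3 v(0, 2): closes on m3

(0, 0, R5, (0, 2))
(1, 0, R1, (0, 1))
(1, 0, R2, (0, 2))
(1, 0, R2, (1, 2))
(1, 0, R4, (0, 3))
(2, 0, R1, (0, 1))
(2, 0, R1, (0, 2))
(2, 0, R1, (1, 2))
(2, 0, R4, (0, 3))
(3, 0, R3, (1, 2))
(3, 0, R4, (0, 1))
(3, 0, R4, (0, 2))
(3, 1, R3, (1, 2))
(3, 2, R3, (1, 2))
(3, 3, R3, (1, 2))
(4, 0, R2, (0, 2))
(4, 0, R3, (2, 3))
(4, 0, R4, (0, 1))
(4, 0, R4, (0, 3))
(4, 1, R3, (2, 3))
(4, 2, R3, (2, 3))
(4, 3, R3, (2, 3))
(5, 0, R1, (0, 2))
(5, 0, R2, (1, 3))
(5, 0, R7, (3,))
(5, 0, R8, (0, 2))
(6, 0, R1, (1, 3))
(6, 3, R6, (0, 2))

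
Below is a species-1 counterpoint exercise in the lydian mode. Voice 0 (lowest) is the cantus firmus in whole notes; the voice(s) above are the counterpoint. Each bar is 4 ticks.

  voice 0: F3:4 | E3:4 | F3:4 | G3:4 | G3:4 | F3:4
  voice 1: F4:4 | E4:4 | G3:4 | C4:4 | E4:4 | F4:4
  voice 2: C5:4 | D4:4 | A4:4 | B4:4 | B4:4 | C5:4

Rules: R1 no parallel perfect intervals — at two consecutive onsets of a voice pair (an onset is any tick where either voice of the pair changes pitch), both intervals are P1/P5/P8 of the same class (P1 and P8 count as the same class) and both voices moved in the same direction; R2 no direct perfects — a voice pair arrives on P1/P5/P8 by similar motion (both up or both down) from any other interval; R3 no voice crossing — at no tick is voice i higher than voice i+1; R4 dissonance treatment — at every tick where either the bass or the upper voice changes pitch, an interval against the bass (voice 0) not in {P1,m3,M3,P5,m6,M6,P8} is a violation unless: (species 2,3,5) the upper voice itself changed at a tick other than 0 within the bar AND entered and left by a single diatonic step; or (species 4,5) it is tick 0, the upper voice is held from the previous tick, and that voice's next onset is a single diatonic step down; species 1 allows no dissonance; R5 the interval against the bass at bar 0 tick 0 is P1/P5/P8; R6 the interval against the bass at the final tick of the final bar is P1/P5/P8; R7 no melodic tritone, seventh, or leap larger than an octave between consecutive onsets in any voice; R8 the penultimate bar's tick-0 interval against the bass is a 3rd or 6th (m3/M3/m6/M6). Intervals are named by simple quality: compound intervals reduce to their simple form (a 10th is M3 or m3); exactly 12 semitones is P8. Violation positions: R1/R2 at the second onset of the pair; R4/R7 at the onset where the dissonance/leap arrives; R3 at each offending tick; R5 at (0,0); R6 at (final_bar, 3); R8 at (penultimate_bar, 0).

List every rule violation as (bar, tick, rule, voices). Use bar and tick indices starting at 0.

bar 0: v0=F3 v1=F4 v2=C5 downbeat P5
bar 1: v0=E3 v1=E4 v2=D4 downbeat m7
bar 2: v0=F3 v1=G3 v2=A4 downbeat M3
bar 3: v0=G3 v1=C4 v2=B4 downbeat M3
bar 4: v0=G3 v1=E4 v2=B4 downbeat M3
bar 5: v0=F3 v1=F4 v2=C5 downbeat P5
  -> R1 @ bar 1 tick 0 v(0, 1): F3/F4 P8 -> E3/E4 P8 similar
  -> R3 @ bar 1 tick 0 v(1, 2): E4 above D4
  -> R4 @ bar 1 tick 0 v(0, 2): E3/D4 m7 untreated
  -> R7 @ bar 1 tick 0 v(2,): C5->D4 leap 10st
  -> R3 @ bar 1 tick 1 v(1, 2): E4 above D4
  -> R3 @ bar 1 tick 2 v(1, 2): E4 above D4
  -> R3 @ bar 1 tick 3 v(1, 2): E4 above D4
  -> R4 @ bar 2 tick 0 v(0, 1): F3/G3 M2 untreated
  -> R4 @ bar 3 tick 0 v(0, 1): G3/C4 P4 untreated
  -> R1 @ bar 5 tick 0 v(1, 2): E4/B4 P5 -> F4/C5 P5 similar

(1, 0, R1, (0, 1))
(1, 0, R3, (1, 2))
(1, 0, R4, (0, 2))
(1, 0, R7, (2,))
(1, 1, R3, (1, 2))
(1, 2, R3, (1, 2))
(1, 3, R3, (1, 2))
(2, 0, R4, (0, 1))
(3, 0, R4, (0, 1))
(5, 0, R1, (1, 2))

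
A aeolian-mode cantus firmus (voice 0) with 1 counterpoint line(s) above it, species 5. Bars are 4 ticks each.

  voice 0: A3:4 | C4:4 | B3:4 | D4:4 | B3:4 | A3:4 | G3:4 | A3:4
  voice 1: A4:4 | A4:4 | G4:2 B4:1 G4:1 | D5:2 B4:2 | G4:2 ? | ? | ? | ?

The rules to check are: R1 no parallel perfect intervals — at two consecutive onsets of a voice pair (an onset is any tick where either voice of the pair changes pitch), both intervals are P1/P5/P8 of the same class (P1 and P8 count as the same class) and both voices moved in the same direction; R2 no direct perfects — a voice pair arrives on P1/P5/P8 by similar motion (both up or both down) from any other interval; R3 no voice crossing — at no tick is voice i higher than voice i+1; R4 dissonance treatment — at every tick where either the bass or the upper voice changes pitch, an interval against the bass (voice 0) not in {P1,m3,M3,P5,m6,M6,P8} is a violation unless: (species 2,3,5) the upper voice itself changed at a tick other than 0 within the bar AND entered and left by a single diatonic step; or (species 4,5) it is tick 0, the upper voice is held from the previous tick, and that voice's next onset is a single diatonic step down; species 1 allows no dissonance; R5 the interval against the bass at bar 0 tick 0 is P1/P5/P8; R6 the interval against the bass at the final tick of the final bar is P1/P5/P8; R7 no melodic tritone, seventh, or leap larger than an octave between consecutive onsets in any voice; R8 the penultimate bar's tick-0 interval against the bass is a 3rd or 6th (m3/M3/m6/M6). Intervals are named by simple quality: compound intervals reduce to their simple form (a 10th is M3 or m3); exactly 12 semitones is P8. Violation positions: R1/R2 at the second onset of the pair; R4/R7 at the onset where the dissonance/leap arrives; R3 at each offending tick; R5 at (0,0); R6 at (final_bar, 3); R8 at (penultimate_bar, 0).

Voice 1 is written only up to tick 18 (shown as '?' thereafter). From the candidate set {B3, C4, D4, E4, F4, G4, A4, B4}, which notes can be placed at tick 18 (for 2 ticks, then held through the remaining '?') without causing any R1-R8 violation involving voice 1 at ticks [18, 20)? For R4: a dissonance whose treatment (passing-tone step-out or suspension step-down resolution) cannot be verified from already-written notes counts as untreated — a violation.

B3: legal
C4: violates R4
D4: legal
E4: violates R4
F4: violates R4
G4: legal
A4: violates R4
B4: legal

{B3, B4, D4, G4}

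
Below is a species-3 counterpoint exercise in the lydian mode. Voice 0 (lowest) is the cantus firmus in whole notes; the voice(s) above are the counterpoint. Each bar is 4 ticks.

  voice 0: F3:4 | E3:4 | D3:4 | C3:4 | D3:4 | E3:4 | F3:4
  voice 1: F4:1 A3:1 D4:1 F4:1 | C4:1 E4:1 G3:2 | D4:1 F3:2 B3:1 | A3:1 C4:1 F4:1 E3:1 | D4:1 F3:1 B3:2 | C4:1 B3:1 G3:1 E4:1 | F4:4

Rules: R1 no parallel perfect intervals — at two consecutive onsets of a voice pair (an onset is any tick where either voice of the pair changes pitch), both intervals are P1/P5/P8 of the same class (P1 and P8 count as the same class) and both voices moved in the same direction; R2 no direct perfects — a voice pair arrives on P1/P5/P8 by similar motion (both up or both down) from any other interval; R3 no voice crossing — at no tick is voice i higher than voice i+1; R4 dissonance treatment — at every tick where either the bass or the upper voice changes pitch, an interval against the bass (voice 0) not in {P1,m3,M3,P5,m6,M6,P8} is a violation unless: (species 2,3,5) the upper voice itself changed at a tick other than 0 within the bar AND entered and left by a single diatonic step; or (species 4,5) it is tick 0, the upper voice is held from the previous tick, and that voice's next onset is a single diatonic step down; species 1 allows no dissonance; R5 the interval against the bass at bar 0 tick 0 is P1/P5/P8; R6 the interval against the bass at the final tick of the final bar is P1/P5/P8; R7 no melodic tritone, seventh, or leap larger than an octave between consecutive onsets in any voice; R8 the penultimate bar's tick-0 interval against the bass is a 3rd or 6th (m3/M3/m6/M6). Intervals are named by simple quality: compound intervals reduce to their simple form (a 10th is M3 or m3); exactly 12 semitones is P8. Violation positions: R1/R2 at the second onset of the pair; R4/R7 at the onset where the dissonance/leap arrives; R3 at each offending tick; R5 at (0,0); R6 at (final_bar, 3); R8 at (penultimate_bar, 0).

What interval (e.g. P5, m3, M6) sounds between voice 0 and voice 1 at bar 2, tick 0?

voice 0=D3 voice 1=D4 -> P8

P8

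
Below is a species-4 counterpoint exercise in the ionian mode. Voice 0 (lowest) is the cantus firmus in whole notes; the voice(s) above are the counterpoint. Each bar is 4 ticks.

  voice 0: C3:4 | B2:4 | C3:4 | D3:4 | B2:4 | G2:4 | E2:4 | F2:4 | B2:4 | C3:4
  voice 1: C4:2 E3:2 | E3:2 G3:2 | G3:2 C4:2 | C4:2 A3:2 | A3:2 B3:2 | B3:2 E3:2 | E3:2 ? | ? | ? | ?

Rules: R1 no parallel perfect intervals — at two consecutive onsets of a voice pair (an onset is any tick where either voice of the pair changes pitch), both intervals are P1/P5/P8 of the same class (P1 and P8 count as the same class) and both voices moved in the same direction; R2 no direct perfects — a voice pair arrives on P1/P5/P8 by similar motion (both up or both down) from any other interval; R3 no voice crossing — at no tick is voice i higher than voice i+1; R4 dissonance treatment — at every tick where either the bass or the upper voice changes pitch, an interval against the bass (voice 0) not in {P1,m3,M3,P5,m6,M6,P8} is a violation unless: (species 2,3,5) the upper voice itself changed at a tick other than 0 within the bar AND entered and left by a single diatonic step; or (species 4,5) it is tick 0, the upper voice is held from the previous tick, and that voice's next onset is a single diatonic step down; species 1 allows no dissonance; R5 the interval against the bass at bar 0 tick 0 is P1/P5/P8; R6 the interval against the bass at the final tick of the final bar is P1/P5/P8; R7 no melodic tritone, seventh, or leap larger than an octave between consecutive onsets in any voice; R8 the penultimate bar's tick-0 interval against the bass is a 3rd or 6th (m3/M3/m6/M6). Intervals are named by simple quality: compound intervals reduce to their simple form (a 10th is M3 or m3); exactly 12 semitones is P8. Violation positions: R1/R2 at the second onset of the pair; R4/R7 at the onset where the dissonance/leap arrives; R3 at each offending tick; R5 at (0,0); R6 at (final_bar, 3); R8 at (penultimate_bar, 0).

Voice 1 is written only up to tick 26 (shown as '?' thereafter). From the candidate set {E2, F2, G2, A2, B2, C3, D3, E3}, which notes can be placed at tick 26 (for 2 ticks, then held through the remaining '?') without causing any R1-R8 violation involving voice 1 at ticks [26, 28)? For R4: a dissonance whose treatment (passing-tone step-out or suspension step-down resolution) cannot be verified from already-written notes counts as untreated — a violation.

{B2, C3, E2, E3, G2}

E2: legal
F2: violates R4,R7
G2: legal
A2: violates R4
B2: legal
C3: legal
D3: violates R4
E3: legal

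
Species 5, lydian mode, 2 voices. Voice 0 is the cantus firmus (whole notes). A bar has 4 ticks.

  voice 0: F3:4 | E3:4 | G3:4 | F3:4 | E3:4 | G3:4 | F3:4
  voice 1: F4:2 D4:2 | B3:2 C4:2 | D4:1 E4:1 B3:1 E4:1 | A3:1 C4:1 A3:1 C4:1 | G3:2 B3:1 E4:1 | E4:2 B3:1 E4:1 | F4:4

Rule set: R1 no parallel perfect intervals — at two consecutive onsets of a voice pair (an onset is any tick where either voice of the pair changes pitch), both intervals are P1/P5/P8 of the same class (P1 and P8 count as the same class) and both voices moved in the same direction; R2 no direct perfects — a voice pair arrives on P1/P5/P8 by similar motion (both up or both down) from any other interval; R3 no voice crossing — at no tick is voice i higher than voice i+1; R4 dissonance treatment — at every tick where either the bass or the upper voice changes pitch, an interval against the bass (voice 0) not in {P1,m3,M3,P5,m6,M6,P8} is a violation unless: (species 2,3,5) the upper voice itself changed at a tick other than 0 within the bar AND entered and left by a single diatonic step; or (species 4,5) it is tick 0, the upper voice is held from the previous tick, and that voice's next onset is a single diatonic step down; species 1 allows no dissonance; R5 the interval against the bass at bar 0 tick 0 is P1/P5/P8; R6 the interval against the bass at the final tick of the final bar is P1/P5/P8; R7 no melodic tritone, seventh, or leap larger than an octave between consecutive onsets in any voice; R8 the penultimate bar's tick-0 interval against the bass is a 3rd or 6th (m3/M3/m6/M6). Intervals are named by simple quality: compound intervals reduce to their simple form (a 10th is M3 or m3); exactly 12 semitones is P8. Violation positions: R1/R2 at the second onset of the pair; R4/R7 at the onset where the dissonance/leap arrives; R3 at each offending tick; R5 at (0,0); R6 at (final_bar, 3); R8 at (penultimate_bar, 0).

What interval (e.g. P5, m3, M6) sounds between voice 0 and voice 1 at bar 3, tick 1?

voice 0=F3 voice 1=C4 -> P5

P5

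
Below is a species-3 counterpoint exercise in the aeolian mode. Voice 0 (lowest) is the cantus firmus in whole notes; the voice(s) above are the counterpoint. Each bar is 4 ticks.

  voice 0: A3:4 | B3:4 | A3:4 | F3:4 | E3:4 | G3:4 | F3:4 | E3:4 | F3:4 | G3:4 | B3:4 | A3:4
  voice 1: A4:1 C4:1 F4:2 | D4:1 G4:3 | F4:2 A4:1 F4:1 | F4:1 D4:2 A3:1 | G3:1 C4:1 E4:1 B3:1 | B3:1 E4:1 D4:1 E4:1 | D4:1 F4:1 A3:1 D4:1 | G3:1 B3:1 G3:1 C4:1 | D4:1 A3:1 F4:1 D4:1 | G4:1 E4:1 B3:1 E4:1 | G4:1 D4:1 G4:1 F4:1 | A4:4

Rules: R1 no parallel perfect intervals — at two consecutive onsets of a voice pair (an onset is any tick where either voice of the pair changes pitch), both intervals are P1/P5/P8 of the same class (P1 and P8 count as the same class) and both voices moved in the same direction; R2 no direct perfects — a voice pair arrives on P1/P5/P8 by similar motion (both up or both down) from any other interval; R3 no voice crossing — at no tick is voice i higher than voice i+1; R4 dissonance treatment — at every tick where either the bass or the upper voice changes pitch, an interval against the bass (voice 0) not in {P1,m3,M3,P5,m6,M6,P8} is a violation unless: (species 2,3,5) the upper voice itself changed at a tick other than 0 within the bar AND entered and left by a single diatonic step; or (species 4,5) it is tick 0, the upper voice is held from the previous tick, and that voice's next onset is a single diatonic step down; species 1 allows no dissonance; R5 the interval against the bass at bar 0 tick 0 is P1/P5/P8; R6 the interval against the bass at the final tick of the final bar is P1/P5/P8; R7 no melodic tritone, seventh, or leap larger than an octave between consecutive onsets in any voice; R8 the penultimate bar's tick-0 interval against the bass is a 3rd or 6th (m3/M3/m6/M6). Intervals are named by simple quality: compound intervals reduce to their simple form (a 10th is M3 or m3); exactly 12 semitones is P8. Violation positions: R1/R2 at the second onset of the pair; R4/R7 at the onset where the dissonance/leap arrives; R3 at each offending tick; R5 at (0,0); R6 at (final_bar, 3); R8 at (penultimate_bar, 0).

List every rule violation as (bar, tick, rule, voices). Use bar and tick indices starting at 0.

bar 0: v0=A3 v1=A4 downbeat P8
bar 1: v0=B3 v1=D4 downbeat m3
bar 2: v0=A3 v1=F4 downbeat m6
bar 3: v0=F3 v1=F4 downbeat P8
bar 4: v0=E3 v1=G3 downbeat m3
bar 5: v0=G3 v1=B3 downbeat M3
bar 6: v0=F3 v1=D4 downbeat M6
bar 7: v0=E3 v1=G3 downbeat m3
bar 8: v0=F3 v1=D4 downbeat M6
bar 9: v0=G3 v1=G4 downbeat P8
bar 10: v0=B3 v1=G4 downbeat m6
bar 11: v0=A3 v1=A4 downbeat P8
  -> R2 @ bar 9 tick 0 v(0, 1): F3/D4 M6 -> G3/G4 P8 similar
  -> R4 @ bar 10 tick 3 v(0, 1): B3/F4 TT untreated

(9, 0, R2, (0, 1))
(10, 3, R4, (0, 1))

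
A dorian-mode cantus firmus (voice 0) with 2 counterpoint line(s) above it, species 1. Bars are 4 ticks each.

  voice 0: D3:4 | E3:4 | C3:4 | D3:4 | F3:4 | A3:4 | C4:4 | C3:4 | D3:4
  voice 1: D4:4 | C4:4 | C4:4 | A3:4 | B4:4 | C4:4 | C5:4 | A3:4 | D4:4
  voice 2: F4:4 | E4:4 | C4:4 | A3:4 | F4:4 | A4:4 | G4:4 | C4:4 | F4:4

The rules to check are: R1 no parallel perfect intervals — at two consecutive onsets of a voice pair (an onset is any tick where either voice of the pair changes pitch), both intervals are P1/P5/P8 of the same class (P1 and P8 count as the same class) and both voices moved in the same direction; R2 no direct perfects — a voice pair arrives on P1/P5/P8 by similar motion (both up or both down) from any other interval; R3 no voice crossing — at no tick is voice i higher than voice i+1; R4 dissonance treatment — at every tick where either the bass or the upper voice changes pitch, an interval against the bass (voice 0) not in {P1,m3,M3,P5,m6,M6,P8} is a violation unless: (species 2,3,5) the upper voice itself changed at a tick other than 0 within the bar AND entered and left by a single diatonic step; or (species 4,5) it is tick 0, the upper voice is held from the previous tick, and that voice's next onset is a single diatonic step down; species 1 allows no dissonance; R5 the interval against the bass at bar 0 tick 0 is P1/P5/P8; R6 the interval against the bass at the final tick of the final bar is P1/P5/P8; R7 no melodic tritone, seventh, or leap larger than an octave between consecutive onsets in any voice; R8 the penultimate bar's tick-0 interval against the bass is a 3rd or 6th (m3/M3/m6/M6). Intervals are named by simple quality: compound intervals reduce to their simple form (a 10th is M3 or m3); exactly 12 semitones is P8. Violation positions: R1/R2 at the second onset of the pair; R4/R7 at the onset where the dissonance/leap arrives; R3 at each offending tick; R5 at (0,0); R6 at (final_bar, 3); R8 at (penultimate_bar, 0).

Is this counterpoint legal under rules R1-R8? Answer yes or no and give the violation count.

bar 0: v0=D3 v1=D4 v2=F4 (m3)
bar 1: v0=E3 v1=C4 v2=E4 (P8)
bar 2: v0=C3 v1=C4 v2=C4 (P8)
bar 3: v0=D3 v1=A3 v2=A3 (P5)
bar 4: v0=F3 v1=B4 v2=F4 (P8)
bar 5: v0=A3 v1=C4 v2=A4 (P8)
bar 6: v0=C4 v1=C5 v2=G4 (P5)
bar 7: v0=C3 v1=A3 v2=C4 (P8)
bar 8: v0=D3 v1=D4 v2=F4 (m3)
  R5 @ bar0.0: opens on m3
  R1 @ bar2.0: E3/E4 P8 -> C3/C4 P8 similar
  R1 @ bar3.0: C4/C4 P1 -> A3/A3 P1 similar
  R2 @ bar4.0: D3/A3 P5 -> F3/F4 P8 similar
  R3 @ bar4.0: B4 above F4
  R4 @ bar4.0: F3/B4 TT untreated
  R7 @ bar4.0: A3->B4 leap 14st
  R3 @ bar4.1: B4 above F4
  R3 @ bar4.2: B4 above F4
  R3 @ bar4.3: B4 above F4
  R1 @ bar5.0: F3/F4 P8 -> A3/A4 P8 similar
  R7 @ bar5.0: B4->C4 leap 11st
  R2 @ bar6.0: A3/C4 m3 -> C4/C5 P8 similar
  R3 @ bar6.0: C5 above G4
  R3 @ bar6.1: C5 above G4
  R3 @ bar6.2: C5 above G4
  R3 @ bar6.3: C5 above G4
  R2 @ bar7.0: C4/G4 P5 -> C3/C4 P8 similar
  R7 @ bar7.0: C5->A3 leap 15st
  R8 @ bar7.0: penult P8 not 3rd/6th
  R2 @ bar8.0: C3/A3 M6 -> D3/D4 P8 similar
  R6 @ bar8.3: closes on m3

No (22 violations)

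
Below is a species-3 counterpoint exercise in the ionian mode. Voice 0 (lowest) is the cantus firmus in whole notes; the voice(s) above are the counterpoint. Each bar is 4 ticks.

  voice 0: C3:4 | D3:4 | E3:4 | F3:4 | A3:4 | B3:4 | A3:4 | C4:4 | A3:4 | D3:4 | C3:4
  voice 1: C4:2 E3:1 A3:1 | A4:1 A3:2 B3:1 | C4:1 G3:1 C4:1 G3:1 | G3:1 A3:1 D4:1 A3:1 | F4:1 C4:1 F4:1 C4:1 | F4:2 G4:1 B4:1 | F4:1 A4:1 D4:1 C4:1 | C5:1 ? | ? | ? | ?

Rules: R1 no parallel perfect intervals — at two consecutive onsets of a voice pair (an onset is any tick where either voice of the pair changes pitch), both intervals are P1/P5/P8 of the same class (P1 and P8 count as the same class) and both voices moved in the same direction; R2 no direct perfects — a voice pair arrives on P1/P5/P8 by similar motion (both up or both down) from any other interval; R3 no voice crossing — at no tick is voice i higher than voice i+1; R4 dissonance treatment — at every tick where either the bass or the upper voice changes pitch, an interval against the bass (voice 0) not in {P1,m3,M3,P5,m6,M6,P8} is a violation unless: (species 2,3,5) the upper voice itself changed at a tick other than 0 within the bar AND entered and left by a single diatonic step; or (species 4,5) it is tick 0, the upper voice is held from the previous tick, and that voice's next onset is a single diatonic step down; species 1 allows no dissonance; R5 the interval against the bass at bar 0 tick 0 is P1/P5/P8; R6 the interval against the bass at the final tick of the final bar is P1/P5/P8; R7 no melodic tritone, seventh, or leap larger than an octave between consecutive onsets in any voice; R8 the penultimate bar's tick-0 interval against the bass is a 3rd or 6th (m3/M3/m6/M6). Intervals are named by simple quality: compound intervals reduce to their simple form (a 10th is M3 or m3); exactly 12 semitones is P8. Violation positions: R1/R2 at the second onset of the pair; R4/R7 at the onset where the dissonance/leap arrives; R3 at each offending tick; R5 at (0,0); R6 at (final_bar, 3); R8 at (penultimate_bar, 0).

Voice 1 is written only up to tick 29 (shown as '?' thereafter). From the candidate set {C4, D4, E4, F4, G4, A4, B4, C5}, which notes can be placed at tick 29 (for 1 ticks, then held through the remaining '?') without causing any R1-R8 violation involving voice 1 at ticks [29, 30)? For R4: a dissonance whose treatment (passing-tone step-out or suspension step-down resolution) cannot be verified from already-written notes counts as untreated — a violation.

C4: legal
D4: violates R4,R7
E4: legal
F4: violates R4
G4: legal
A4: legal
B4: violates R4
C5: legal

{A4, C4, C5, E4, G4}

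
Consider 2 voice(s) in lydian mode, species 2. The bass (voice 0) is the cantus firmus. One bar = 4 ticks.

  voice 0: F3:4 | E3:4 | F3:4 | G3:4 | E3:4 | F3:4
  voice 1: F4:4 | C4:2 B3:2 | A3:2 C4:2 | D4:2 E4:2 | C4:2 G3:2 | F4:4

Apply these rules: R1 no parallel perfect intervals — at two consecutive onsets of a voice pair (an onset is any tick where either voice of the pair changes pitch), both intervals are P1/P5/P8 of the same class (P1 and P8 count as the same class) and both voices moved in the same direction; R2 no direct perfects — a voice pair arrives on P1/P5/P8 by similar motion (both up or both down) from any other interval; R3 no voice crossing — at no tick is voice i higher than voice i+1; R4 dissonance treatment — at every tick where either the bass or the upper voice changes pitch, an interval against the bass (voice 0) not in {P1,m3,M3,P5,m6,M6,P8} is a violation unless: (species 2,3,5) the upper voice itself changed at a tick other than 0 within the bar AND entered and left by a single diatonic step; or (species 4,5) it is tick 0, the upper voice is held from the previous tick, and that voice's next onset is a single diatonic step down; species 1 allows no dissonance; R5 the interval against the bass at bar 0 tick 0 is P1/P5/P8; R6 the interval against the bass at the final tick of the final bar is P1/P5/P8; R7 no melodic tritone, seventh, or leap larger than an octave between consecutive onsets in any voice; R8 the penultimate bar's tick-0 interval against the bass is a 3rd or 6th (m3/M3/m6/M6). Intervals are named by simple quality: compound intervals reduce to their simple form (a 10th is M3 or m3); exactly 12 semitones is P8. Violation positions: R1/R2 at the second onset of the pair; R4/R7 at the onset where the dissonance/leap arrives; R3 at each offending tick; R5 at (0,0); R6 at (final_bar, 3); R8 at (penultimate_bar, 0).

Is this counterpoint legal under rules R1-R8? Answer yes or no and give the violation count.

No (3 violations)

bar 0: v0=F3 v1=F4 (P8)
bar 1: v0=E3 v1=C4 (m6)
bar 2: v0=F3 v1=A3 (M3)
bar 3: v0=G3 v1=D4 (P5)
bar 4: v0=E3 v1=C4 (m6)
bar 5: v0=F3 v1=F4 (P8)
  R1 @ bar3.0: F3/C4 P5 -> G3/D4 P5 similar
  R2 @ bar5.0: E3/G3 m3 -> F3/F4 P8 similar
  R7 @ bar5.0: G3->F4 leap 10st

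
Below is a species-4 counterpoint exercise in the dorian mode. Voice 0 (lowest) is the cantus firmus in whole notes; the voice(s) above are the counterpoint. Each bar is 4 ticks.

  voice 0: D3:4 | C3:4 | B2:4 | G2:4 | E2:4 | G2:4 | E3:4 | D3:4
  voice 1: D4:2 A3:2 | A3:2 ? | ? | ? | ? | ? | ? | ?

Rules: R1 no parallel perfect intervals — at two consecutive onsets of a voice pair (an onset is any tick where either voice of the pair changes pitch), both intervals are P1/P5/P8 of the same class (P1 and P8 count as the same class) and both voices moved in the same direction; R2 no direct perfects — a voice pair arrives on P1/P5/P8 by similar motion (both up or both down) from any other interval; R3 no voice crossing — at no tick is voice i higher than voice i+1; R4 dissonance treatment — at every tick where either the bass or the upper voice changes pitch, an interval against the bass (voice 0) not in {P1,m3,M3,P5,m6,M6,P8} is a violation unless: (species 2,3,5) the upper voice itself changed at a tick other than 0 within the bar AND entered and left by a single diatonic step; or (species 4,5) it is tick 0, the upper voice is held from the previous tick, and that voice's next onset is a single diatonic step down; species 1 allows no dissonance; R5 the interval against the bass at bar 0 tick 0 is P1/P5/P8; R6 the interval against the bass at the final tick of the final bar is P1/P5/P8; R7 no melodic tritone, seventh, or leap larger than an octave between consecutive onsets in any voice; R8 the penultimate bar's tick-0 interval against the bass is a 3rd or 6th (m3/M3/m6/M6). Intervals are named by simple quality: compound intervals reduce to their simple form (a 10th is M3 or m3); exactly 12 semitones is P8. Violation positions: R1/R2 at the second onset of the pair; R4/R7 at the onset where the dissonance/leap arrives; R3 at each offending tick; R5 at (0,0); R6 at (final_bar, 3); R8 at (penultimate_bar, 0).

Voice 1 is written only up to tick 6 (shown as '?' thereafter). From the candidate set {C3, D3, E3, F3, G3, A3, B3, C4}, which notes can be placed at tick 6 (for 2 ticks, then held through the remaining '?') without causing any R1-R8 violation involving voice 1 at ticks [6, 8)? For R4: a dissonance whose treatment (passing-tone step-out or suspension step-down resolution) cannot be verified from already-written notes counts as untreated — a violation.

C3: legal
D3: violates R4
E3: legal
F3: violates R4
G3: legal
A3: legal
B3: violates R4
C4: legal

{A3, C3, C4, E3, G3}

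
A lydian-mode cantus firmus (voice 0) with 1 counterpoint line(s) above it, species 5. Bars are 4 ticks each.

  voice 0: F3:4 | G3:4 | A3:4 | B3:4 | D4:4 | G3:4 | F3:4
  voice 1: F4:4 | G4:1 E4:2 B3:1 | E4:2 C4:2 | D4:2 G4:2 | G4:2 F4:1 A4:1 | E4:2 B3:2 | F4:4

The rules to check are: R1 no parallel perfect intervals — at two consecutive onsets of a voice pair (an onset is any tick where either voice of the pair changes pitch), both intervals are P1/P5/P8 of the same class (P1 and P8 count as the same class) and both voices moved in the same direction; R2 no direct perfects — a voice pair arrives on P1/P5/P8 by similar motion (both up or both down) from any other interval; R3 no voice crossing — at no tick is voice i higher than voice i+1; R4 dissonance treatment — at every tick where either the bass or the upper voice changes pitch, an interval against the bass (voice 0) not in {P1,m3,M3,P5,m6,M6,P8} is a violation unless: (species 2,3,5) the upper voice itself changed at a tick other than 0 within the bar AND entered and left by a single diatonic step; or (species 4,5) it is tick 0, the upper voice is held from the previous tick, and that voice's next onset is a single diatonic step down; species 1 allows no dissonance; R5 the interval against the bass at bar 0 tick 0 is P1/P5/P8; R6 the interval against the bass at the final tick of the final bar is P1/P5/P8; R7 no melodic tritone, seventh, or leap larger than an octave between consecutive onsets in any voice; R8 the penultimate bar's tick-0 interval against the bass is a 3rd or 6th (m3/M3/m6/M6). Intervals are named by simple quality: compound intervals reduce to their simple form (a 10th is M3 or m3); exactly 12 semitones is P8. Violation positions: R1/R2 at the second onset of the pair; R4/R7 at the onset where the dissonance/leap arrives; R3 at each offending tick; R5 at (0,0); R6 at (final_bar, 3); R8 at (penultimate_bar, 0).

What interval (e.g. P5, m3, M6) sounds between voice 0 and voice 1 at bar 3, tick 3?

m6

voice 0=B3 voice 1=G4 -> m6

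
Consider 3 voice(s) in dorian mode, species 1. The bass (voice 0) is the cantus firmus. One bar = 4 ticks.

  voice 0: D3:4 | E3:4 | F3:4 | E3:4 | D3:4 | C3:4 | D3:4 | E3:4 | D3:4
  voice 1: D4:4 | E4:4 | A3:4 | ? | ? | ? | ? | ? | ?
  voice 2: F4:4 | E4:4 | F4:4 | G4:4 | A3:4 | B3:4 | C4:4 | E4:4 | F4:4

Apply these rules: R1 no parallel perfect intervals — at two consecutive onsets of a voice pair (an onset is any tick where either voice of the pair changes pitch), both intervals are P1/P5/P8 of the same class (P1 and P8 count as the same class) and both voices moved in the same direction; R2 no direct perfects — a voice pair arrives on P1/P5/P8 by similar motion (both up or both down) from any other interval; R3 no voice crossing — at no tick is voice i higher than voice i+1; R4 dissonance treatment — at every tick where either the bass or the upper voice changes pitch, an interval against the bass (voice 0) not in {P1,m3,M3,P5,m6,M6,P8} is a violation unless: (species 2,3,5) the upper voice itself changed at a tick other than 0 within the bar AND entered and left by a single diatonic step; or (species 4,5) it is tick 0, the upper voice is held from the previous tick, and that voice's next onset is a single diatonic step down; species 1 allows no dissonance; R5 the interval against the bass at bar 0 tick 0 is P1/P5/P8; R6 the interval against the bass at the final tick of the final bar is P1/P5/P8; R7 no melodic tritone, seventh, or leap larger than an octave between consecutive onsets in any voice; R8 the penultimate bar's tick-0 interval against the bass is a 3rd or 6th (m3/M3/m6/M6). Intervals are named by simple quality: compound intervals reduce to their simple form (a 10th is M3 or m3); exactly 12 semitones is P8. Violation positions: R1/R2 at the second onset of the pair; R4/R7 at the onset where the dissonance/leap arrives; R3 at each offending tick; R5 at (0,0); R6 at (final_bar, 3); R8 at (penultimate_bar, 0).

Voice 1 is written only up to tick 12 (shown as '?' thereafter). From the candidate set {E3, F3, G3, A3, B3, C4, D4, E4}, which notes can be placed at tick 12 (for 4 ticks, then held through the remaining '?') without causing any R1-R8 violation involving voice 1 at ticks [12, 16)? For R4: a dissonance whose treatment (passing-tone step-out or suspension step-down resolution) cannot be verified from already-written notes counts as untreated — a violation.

E3: violates R2
F3: violates R4
G3: legal
A3: violates R4
B3: legal
C4: violates R2
D4: violates R4
E4: legal

{B3, E4, G3}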